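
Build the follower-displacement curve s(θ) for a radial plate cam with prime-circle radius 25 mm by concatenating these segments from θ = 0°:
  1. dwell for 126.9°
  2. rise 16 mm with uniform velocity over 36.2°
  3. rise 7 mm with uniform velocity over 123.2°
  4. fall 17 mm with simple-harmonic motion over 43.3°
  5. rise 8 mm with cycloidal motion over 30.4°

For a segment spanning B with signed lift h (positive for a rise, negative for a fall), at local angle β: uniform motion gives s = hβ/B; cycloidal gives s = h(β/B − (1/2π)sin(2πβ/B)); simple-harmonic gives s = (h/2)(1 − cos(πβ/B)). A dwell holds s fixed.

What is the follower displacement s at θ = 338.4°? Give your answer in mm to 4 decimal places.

seg 1 [0°–126.9°] dwell: s stays 0.0000
seg 2 [126.9°–163.1°] uniform, h=16: full span → s += 16 → s = 16.0000
seg 3 [163.1°–286.3°] uniform, h=7: full span → s += 7 → s = 23.0000
seg 4 [286.3°–329.6°] simple-harmonic, h=-17: full span → s += -17 → s = 6.0000
seg 5 [329.6°–360°] cycloidal, h=8: θ=338.4° here. β=8.8, B=30.4. 8·(0.2895 − sin(2π·0.2895)/(2π)) = 1.0815 → s = 7.0815

7.0815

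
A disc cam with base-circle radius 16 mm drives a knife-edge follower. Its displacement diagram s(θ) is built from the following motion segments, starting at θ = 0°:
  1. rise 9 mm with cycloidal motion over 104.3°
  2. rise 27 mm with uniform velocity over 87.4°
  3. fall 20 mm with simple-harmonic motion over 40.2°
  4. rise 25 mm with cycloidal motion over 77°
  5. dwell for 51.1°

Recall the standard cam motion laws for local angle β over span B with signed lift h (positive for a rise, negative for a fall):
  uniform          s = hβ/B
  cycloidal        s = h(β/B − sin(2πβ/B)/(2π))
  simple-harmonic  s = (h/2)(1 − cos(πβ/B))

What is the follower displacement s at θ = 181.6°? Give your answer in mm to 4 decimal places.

seg 1 [0°–104.3°] cycloidal, h=9: full span → s += 9 → s = 9.0000
seg 2 [104.3°–191.7°] uniform, h=27: θ=181.6° here. β=77.3, B=87.4. 27·77.3/87.4 = 23.8799 → s = 32.8799

32.8799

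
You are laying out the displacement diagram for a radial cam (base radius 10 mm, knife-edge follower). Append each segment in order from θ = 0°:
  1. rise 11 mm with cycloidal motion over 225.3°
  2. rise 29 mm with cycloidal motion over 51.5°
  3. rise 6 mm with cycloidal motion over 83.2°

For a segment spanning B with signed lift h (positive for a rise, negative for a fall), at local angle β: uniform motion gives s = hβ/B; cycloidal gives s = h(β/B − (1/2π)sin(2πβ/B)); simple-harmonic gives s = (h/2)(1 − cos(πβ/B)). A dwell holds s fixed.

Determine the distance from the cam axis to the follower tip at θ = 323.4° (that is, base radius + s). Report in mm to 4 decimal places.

seg 1 [0°–225.3°] cycloidal, h=11: full span → s += 11 → s = 11.0000
seg 2 [225.3°–276.8°] cycloidal, h=29: full span → s += 29 → s = 40.0000
seg 3 [276.8°–360°] cycloidal, h=6: θ=323.4° here. β=46.6, B=83.2. 6·(0.5601 − sin(2π·0.5601)/(2π)) = 3.7126 → s = 43.7126
radial distance = base radius + s = 10 + 43.7126 = 53.7126

53.7126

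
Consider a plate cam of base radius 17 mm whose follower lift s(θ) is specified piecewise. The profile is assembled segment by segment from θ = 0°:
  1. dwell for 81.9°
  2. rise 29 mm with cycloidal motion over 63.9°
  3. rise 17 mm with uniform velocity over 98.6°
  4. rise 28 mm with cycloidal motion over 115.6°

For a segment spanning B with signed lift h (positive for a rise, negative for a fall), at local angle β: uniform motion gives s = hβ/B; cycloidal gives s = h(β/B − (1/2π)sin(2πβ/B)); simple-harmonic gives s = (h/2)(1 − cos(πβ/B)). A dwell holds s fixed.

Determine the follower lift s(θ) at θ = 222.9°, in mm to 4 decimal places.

seg 1 [0°–81.9°] dwell: s stays 0.0000
seg 2 [81.9°–145.8°] cycloidal, h=29: full span → s += 29 → s = 29.0000
seg 3 [145.8°–244.4°] uniform, h=17: θ=222.9° here. β=77.1, B=98.6. 17·77.1/98.6 = 13.2931 → s = 42.2931

42.2931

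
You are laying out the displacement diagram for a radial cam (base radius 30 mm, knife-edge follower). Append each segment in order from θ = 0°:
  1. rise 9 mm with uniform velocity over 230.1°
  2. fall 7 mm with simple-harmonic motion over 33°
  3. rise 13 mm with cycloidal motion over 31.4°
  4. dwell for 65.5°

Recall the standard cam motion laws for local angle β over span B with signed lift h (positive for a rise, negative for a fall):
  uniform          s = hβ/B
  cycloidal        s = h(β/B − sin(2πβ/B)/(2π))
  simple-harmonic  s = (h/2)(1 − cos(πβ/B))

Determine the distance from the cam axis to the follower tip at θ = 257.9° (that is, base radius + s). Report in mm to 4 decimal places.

seg 1 [0°–230.1°] uniform, h=9: full span → s += 9 → s = 9.0000
seg 2 [230.1°–263.1°] simple-harmonic, h=-7: θ=257.9° here. β=27.8, B=33. -7/2·(1 − cos(π·0.8424)) = -6.5798 → s = 2.4202
radial distance = base radius + s = 30 + 2.4202 = 32.4202

32.4202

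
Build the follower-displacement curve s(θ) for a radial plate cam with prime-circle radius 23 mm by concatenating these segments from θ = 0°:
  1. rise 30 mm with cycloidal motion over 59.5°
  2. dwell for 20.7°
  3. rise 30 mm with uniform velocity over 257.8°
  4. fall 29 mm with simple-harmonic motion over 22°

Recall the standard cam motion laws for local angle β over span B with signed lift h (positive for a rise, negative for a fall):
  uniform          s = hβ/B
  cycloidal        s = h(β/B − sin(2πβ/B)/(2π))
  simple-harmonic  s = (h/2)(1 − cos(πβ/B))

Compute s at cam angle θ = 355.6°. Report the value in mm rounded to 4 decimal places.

seg 1 [0°–59.5°] cycloidal, h=30: full span → s += 30 → s = 30.0000
seg 2 [59.5°–80.2°] dwell: s stays 30.0000
seg 3 [80.2°–338°] uniform, h=30: full span → s += 30 → s = 60.0000
seg 4 [338°–360°] simple-harmonic, h=-29: θ=355.6° here. β=17.6, B=22. -29/2·(1 − cos(π·0.8000)) = -26.2307 → s = 33.7693

33.7693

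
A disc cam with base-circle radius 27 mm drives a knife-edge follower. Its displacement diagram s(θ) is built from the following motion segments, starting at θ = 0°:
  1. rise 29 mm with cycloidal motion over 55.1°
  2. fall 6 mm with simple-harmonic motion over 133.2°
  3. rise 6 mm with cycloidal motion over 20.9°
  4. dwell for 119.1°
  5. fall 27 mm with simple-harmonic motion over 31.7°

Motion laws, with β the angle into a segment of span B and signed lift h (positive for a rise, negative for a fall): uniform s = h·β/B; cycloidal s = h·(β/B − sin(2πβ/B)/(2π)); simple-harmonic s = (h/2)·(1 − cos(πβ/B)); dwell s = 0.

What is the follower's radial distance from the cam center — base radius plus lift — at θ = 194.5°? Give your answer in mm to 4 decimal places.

seg 1 [0°–55.1°] cycloidal, h=29: full span → s += 29 → s = 29.0000
seg 2 [55.1°–188.3°] simple-harmonic, h=-6: full span → s += -6 → s = 23.0000
seg 3 [188.3°–209.2°] cycloidal, h=6: θ=194.5° here. β=6.2, B=20.9. 6·(0.2967 − sin(2π·0.2967)/(2π)) = 0.8657 → s = 23.8657
radial distance = base radius + s = 27 + 23.8657 = 50.8657

50.8657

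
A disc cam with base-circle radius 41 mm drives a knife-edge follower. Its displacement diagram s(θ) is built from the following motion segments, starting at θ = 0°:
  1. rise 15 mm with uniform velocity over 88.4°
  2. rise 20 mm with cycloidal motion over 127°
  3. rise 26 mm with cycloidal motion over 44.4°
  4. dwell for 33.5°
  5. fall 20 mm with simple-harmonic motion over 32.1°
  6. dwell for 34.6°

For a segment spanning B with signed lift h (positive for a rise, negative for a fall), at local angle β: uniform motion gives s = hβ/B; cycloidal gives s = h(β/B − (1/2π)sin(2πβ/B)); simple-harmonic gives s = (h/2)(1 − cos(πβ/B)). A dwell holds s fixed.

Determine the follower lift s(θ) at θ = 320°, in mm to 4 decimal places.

seg 1 [0°–88.4°] uniform, h=15: full span → s += 15 → s = 15.0000
seg 2 [88.4°–215.4°] cycloidal, h=20: full span → s += 20 → s = 35.0000
seg 3 [215.4°–259.8°] cycloidal, h=26: full span → s += 26 → s = 61.0000
seg 4 [259.8°–293.3°] dwell: s stays 61.0000
seg 5 [293.3°–325.4°] simple-harmonic, h=-20: θ=320° here. β=26.7, B=32.1. -20/2·(1 − cos(π·0.8318)) = -18.6357 → s = 42.3643

42.3643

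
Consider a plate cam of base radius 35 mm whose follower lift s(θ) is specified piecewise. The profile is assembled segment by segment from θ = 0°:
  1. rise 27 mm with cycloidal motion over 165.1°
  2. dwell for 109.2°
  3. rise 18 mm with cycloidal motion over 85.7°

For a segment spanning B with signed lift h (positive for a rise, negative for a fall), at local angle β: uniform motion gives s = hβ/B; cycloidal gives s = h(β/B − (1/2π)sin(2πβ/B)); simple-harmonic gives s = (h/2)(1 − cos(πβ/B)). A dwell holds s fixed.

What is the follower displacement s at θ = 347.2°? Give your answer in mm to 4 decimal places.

seg 1 [0°–165.1°] cycloidal, h=27: full span → s += 27 → s = 27.0000
seg 2 [165.1°–274.3°] dwell: s stays 27.0000
seg 3 [274.3°–360°] cycloidal, h=18: θ=347.2° here. β=72.9, B=85.7. 18·(0.8506 − sin(2π·0.8506)/(2π)) = 17.6224 → s = 44.6224

44.6224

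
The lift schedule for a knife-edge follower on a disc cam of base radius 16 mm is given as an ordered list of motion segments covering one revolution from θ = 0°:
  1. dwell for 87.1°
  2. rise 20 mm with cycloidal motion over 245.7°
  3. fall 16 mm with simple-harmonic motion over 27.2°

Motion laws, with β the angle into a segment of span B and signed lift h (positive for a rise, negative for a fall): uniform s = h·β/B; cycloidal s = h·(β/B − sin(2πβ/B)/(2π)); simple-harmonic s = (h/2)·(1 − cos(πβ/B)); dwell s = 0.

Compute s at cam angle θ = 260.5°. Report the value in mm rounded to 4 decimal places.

seg 1 [0°–87.1°] dwell: s stays 0.0000
seg 2 [87.1°–332.8°] cycloidal, h=20: θ=260.5° here. β=173.4, B=245.7. 20·(0.7057 − sin(2π·0.7057)/(2π)) = 17.1756 → s = 17.1756

17.1756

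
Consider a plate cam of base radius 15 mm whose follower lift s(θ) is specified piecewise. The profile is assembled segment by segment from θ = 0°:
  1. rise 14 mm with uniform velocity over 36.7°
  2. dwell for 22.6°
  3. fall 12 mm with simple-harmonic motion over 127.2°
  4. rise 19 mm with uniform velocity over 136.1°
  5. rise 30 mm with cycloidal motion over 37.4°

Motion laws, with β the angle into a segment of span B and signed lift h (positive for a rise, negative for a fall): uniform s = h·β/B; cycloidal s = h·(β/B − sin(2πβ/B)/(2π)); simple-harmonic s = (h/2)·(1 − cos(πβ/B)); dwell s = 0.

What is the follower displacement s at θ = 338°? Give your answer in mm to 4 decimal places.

seg 1 [0°–36.7°] uniform, h=14: full span → s += 14 → s = 14.0000
seg 2 [36.7°–59.3°] dwell: s stays 14.0000
seg 3 [59.3°–186.5°] simple-harmonic, h=-12: full span → s += -12 → s = 2.0000
seg 4 [186.5°–322.6°] uniform, h=19: full span → s += 19 → s = 21.0000
seg 5 [322.6°–360°] cycloidal, h=30: θ=338° here. β=15.4, B=37.4. 30·(0.4118 − sin(2π·0.4118)/(2π)) = 9.8394 → s = 30.8394

30.8394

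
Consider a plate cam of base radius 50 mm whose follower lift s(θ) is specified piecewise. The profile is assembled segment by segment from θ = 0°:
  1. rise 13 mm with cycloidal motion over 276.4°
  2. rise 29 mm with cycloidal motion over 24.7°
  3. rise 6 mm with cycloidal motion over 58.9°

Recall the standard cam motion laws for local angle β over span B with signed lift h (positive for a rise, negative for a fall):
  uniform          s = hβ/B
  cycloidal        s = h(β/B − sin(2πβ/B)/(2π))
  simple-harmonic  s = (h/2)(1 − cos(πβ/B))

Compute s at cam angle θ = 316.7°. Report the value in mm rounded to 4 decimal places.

seg 1 [0°–276.4°] cycloidal, h=13: full span → s += 13 → s = 13.0000
seg 2 [276.4°–301.1°] cycloidal, h=29: full span → s += 29 → s = 42.0000
seg 3 [301.1°–360°] cycloidal, h=6: θ=316.7° here. β=15.6, B=58.9. 6·(0.2649 − sin(2π·0.2649)/(2π)) = 0.6384 → s = 42.6384

42.6384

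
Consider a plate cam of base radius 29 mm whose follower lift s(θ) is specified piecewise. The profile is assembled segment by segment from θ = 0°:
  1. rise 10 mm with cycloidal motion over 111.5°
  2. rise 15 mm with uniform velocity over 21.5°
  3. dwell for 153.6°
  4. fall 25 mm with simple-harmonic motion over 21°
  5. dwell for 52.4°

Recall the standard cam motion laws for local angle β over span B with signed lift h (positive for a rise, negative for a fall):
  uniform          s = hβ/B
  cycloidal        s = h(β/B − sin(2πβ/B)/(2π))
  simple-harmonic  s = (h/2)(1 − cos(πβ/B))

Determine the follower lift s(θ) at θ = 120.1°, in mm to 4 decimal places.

seg 1 [0°–111.5°] cycloidal, h=10: full span → s += 10 → s = 10.0000
seg 2 [111.5°–133°] uniform, h=15: θ=120.1° here. β=8.6, B=21.5. 15·8.6/21.5 = 6.0000 → s = 16.0000

16.0000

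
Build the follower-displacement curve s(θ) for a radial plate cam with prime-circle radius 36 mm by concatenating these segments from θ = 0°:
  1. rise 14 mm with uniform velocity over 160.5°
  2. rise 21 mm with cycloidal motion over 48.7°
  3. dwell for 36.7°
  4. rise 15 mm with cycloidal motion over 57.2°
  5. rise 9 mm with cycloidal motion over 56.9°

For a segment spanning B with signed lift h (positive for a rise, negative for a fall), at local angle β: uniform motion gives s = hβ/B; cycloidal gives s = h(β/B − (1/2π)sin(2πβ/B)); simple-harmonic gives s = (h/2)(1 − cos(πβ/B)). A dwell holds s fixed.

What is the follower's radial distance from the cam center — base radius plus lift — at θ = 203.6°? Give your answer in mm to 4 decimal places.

seg 1 [0°–160.5°] uniform, h=14: full span → s += 14 → s = 14.0000
seg 2 [160.5°–209.2°] cycloidal, h=21: θ=203.6° here. β=43.1, B=48.7. 21·(0.8850 − sin(2π·0.8850)/(2π)) = 20.7953 → s = 34.7953
radial distance = base radius + s = 36 + 34.7953 = 70.7953

70.7953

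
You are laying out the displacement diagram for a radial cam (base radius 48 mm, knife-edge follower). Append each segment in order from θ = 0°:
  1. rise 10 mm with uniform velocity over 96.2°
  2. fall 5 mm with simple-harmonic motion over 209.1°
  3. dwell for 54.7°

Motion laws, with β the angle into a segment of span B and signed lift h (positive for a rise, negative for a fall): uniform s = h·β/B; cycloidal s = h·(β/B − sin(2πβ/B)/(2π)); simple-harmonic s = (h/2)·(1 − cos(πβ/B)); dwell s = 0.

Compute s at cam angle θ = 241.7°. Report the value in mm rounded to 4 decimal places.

seg 1 [0°–96.2°] uniform, h=10: full span → s += 10 → s = 10.0000
seg 2 [96.2°–305.3°] simple-harmonic, h=-5: θ=241.7° here. β=145.5, B=209.1. -5/2·(1 − cos(π·0.6958)) = -3.9429 → s = 6.0571

6.0571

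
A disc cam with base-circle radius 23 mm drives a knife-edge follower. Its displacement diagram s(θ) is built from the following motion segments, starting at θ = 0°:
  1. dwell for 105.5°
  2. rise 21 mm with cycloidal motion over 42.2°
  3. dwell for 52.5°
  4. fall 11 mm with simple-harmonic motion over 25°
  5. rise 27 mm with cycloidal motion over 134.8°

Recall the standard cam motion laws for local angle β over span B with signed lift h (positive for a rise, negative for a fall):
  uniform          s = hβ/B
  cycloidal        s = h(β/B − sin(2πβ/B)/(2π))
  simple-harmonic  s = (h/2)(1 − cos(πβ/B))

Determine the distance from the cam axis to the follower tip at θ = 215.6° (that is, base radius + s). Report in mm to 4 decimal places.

seg 1 [0°–105.5°] dwell: s stays 0.0000
seg 2 [105.5°–147.7°] cycloidal, h=21: full span → s += 21 → s = 21.0000
seg 3 [147.7°–200.2°] dwell: s stays 21.0000
seg 4 [200.2°–225.2°] simple-harmonic, h=-11: θ=215.6° here. β=15.4, B=25. -11/2·(1 − cos(π·0.6160)) = -7.4603 → s = 13.5397
radial distance = base radius + s = 23 + 13.5397 = 36.5397

36.5397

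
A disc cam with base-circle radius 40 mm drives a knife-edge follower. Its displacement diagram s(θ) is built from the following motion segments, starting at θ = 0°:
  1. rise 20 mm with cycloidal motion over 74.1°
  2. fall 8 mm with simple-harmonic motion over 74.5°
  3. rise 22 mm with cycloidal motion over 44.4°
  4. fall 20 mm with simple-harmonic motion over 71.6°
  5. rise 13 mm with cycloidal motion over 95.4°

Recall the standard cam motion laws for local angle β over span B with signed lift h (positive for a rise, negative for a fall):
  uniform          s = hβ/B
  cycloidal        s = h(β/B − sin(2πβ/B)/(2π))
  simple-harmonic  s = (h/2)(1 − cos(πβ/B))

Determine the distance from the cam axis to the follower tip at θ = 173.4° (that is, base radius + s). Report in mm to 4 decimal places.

seg 1 [0°–74.1°] cycloidal, h=20: full span → s += 20 → s = 20.0000
seg 2 [74.1°–148.6°] simple-harmonic, h=-8: full span → s += -8 → s = 12.0000
seg 3 [148.6°–193°] cycloidal, h=22: θ=173.4° here. β=24.8, B=44.4. 22·(0.5586 − sin(2π·0.5586)/(2π)) = 13.5477 → s = 25.5477
radial distance = base radius + s = 40 + 25.5477 = 65.5477

65.5477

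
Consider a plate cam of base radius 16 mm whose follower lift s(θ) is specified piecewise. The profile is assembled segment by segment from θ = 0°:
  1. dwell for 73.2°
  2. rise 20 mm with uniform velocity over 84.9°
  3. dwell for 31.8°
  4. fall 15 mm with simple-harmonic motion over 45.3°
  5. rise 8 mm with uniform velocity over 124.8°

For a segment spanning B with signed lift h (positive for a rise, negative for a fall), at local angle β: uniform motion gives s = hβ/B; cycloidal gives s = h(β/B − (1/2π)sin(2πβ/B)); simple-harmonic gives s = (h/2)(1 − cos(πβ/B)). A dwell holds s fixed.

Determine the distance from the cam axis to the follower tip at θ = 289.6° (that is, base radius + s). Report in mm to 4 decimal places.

seg 1 [0°–73.2°] dwell: s stays 0.0000
seg 2 [73.2°–158.1°] uniform, h=20: full span → s += 20 → s = 20.0000
seg 3 [158.1°–189.9°] dwell: s stays 20.0000
seg 4 [189.9°–235.2°] simple-harmonic, h=-15: full span → s += -15 → s = 5.0000
seg 5 [235.2°–360°] uniform, h=8: θ=289.6° here. β=54.4, B=124.8. 8·54.4/124.8 = 3.4872 → s = 8.4872
radial distance = base radius + s = 16 + 8.4872 = 24.4872

24.4872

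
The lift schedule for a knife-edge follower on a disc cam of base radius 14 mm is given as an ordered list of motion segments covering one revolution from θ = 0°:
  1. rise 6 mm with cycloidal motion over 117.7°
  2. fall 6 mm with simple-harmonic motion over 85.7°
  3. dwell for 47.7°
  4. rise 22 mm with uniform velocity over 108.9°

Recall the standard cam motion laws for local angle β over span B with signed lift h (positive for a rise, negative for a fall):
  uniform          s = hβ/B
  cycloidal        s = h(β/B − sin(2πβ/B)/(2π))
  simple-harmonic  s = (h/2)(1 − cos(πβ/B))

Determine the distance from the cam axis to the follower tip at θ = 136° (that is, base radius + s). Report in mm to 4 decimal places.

seg 1 [0°–117.7°] cycloidal, h=6: full span → s += 6 → s = 6.0000
seg 2 [117.7°–203.4°] simple-harmonic, h=-6: θ=136° here. β=18.3, B=85.7. -6/2·(1 − cos(π·0.2135)) = -0.6501 → s = 5.3499
radial distance = base radius + s = 14 + 5.3499 = 19.3499

19.3499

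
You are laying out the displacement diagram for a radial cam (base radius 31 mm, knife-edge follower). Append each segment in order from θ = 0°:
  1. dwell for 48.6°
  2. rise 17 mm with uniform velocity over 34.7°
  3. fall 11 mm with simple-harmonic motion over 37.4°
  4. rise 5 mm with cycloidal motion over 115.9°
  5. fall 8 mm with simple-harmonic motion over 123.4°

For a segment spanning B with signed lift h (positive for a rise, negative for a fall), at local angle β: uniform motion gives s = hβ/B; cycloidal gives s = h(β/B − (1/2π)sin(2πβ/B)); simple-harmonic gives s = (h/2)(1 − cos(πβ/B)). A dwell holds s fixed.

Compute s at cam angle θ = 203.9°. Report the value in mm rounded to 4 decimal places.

seg 1 [0°–48.6°] dwell: s stays 0.0000
seg 2 [48.6°–83.3°] uniform, h=17: full span → s += 17 → s = 17.0000
seg 3 [83.3°–120.7°] simple-harmonic, h=-11: full span → s += -11 → s = 6.0000
seg 4 [120.7°–236.6°] cycloidal, h=5: θ=203.9° here. β=83.2, B=115.9. 5·(0.7179 − sin(2π·0.7179)/(2π)) = 4.3689 → s = 10.3689

10.3689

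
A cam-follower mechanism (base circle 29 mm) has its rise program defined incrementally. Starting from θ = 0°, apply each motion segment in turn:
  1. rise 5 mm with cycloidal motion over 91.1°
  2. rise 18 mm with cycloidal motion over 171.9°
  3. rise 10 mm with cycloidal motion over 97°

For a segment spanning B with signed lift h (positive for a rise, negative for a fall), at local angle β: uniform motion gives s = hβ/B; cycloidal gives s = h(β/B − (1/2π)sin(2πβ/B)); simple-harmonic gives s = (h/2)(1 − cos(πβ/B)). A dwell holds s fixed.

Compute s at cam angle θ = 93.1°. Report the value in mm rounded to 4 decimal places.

seg 1 [0°–91.1°] cycloidal, h=5: full span → s += 5 → s = 5.0000
seg 2 [91.1°–263°] cycloidal, h=18: θ=93.1° here. β=2, B=171.9. 18·(0.0116 − sin(2π·0.0116)/(2π)) = 0.0002 → s = 5.0002

5.0002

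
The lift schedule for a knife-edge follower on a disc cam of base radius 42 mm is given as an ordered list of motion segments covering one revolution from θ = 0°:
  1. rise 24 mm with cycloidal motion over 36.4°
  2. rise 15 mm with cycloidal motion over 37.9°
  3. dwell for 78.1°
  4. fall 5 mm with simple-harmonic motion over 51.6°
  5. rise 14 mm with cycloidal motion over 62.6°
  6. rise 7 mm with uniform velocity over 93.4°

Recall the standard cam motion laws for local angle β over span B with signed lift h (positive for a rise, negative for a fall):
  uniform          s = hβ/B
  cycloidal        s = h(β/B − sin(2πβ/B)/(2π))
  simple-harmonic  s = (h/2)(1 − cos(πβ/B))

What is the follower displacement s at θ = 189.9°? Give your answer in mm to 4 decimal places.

seg 1 [0°–36.4°] cycloidal, h=24: full span → s += 24 → s = 24.0000
seg 2 [36.4°–74.3°] cycloidal, h=15: full span → s += 15 → s = 39.0000
seg 3 [74.3°–152.4°] dwell: s stays 39.0000
seg 4 [152.4°–204°] simple-harmonic, h=-5: θ=189.9° here. β=37.5, B=51.6. -5/2·(1 − cos(π·0.7267)) = -4.1340 → s = 34.8660

34.8660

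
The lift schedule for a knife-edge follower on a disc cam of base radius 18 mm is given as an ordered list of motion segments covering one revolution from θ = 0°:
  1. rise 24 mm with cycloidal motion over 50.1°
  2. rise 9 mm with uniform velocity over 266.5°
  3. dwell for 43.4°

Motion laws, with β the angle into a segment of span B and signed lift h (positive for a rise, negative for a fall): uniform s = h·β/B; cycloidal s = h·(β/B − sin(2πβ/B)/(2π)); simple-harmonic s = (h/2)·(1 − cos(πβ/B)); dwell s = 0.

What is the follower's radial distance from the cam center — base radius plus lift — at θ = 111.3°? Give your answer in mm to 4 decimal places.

seg 1 [0°–50.1°] cycloidal, h=24: full span → s += 24 → s = 24.0000
seg 2 [50.1°–316.6°] uniform, h=9: θ=111.3° here. β=61.2, B=266.5. 9·61.2/266.5 = 2.0668 → s = 26.0668
radial distance = base radius + s = 18 + 26.0668 = 44.0668

44.0668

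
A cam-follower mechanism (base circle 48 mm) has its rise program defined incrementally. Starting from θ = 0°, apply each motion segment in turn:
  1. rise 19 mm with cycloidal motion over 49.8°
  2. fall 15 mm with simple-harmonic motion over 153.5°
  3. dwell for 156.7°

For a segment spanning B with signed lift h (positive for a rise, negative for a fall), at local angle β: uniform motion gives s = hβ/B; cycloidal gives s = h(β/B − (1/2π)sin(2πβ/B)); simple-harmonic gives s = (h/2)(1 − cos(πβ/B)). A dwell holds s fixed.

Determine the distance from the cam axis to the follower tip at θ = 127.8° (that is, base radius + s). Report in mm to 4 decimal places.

seg 1 [0°–49.8°] cycloidal, h=19: full span → s += 19 → s = 19.0000
seg 2 [49.8°–203.3°] simple-harmonic, h=-15: θ=127.8° here. β=78, B=153.5. -15/2·(1 − cos(π·0.5081)) = -7.6919 → s = 11.3081
radial distance = base radius + s = 48 + 11.3081 = 59.3081

59.3081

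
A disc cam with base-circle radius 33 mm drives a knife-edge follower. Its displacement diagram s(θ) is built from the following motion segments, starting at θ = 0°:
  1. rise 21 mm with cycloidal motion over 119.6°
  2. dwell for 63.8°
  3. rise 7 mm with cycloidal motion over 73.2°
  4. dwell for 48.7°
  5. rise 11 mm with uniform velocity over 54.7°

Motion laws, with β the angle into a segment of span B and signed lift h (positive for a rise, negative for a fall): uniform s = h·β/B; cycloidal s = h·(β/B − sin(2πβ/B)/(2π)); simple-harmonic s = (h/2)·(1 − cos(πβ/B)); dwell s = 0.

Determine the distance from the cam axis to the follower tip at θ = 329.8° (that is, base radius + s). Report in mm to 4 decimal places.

seg 1 [0°–119.6°] cycloidal, h=21: full span → s += 21 → s = 21.0000
seg 2 [119.6°–183.4°] dwell: s stays 21.0000
seg 3 [183.4°–256.6°] cycloidal, h=7: full span → s += 7 → s = 28.0000
seg 4 [256.6°–305.3°] dwell: s stays 28.0000
seg 5 [305.3°–360°] uniform, h=11: θ=329.8° here. β=24.5, B=54.7. 11·24.5/54.7 = 4.9269 → s = 32.9269
radial distance = base radius + s = 33 + 32.9269 = 65.9269

65.9269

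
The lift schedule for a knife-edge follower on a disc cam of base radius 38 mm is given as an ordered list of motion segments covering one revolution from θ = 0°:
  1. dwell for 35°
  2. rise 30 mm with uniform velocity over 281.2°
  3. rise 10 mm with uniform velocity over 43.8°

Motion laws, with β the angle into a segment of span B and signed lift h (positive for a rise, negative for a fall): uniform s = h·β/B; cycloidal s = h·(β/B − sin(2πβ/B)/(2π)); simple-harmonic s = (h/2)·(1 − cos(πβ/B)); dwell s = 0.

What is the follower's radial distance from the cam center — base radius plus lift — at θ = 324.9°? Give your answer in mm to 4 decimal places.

seg 1 [0°–35°] dwell: s stays 0.0000
seg 2 [35°–316.2°] uniform, h=30: full span → s += 30 → s = 30.0000
seg 3 [316.2°–360°] uniform, h=10: θ=324.9° here. β=8.7, B=43.8. 10·8.7/43.8 = 1.9863 → s = 31.9863
radial distance = base radius + s = 38 + 31.9863 = 69.9863

69.9863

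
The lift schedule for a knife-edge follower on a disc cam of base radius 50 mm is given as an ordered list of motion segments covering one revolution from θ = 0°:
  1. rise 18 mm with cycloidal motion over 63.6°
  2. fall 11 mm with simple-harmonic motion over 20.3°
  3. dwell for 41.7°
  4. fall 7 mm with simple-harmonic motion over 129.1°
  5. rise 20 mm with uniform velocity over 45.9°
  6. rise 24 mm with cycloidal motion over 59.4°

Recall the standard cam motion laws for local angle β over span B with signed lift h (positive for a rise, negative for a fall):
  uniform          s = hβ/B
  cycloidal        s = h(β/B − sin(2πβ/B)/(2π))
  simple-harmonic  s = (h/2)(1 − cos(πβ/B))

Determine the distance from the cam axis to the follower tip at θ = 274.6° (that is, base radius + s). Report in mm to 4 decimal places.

seg 1 [0°–63.6°] cycloidal, h=18: full span → s += 18 → s = 18.0000
seg 2 [63.6°–83.9°] simple-harmonic, h=-11: full span → s += -11 → s = 7.0000
seg 3 [83.9°–125.6°] dwell: s stays 7.0000
seg 4 [125.6°–254.7°] simple-harmonic, h=-7: full span → s += -7 → s = 0.0000
seg 5 [254.7°–300.6°] uniform, h=20: θ=274.6° here. β=19.9, B=45.9. 20·19.9/45.9 = 8.6710 → s = 8.6710
radial distance = base radius + s = 50 + 8.6710 = 58.6710

58.6710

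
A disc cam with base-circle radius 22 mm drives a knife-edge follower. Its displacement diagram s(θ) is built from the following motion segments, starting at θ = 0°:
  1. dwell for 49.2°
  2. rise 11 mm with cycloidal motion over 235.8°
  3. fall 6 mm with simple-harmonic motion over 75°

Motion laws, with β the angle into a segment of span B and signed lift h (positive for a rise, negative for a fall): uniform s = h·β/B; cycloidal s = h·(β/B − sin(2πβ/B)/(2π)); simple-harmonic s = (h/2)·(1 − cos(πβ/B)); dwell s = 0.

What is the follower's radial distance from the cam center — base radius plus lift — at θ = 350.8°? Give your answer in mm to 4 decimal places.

seg 1 [0°–49.2°] dwell: s stays 0.0000
seg 2 [49.2°–285°] cycloidal, h=11: full span → s += 11 → s = 11.0000
seg 3 [285°–360°] simple-harmonic, h=-6: θ=350.8° here. β=65.8, B=75. -6/2·(1 − cos(π·0.8773)) = -5.7800 → s = 5.2200
radial distance = base radius + s = 22 + 5.2200 = 27.2200

27.2200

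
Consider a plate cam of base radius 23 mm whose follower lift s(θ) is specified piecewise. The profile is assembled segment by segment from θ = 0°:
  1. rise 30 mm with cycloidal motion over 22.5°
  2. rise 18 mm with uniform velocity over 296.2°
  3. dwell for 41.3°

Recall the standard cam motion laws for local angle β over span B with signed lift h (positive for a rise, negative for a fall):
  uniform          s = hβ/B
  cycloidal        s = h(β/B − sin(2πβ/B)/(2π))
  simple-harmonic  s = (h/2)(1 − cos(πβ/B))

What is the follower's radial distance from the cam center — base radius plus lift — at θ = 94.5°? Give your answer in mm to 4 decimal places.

seg 1 [0°–22.5°] cycloidal, h=30: full span → s += 30 → s = 30.0000
seg 2 [22.5°–318.7°] uniform, h=18: θ=94.5° here. β=72, B=296.2. 18·72/296.2 = 4.3754 → s = 34.3754
radial distance = base radius + s = 23 + 34.3754 = 57.3754

57.3754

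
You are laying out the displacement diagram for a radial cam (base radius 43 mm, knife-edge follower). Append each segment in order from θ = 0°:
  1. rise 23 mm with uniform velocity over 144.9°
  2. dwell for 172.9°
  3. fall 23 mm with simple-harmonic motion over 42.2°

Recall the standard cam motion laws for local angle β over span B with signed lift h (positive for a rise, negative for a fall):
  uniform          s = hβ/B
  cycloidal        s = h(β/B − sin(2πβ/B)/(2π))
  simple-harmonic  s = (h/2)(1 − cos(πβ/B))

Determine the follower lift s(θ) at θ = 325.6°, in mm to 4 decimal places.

seg 1 [0°–144.9°] uniform, h=23: full span → s += 23 → s = 23.0000
seg 2 [144.9°–317.8°] dwell: s stays 23.0000
seg 3 [317.8°–360°] simple-harmonic, h=-23: θ=325.6° here. β=7.8, B=42.2. -23/2·(1 − cos(π·0.1848)) = -1.8849 → s = 21.1151

21.1151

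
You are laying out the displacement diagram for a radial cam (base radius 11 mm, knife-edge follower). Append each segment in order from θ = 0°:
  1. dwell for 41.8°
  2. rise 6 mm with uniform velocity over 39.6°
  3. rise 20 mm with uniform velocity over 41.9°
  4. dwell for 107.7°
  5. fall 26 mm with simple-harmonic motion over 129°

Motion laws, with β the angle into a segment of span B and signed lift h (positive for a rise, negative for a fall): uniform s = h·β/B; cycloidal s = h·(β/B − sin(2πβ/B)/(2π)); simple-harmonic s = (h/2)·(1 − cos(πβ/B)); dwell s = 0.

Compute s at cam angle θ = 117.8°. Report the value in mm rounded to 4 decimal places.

seg 1 [0°–41.8°] dwell: s stays 0.0000
seg 2 [41.8°–81.4°] uniform, h=6: full span → s += 6 → s = 6.0000
seg 3 [81.4°–123.3°] uniform, h=20: θ=117.8° here. β=36.4, B=41.9. 20·36.4/41.9 = 17.3747 → s = 23.3747

23.3747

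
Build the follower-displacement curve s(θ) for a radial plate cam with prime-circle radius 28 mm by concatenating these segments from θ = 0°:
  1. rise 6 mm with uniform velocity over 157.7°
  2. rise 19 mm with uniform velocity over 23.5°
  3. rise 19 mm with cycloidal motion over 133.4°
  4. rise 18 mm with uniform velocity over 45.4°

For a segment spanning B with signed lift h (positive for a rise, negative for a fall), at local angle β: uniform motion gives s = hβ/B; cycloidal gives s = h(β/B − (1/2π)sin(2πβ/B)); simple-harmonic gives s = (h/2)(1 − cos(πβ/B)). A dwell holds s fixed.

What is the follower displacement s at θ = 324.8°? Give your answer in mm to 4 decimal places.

seg 1 [0°–157.7°] uniform, h=6: full span → s += 6 → s = 6.0000
seg 2 [157.7°–181.2°] uniform, h=19: full span → s += 19 → s = 25.0000
seg 3 [181.2°–314.6°] cycloidal, h=19: full span → s += 19 → s = 44.0000
seg 4 [314.6°–360°] uniform, h=18: θ=324.8° here. β=10.2, B=45.4. 18·10.2/45.4 = 4.0441 → s = 48.0441

48.0441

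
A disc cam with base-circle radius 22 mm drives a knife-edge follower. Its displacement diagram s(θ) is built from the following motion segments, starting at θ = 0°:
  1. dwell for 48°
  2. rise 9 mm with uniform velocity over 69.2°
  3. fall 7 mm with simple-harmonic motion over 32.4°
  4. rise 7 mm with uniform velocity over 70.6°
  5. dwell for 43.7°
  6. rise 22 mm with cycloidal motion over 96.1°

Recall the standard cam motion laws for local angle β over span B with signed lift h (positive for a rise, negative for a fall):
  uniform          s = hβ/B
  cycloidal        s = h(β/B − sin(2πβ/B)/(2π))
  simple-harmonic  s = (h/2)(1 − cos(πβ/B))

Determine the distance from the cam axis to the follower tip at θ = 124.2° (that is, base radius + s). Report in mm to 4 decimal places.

seg 1 [0°–48°] dwell: s stays 0.0000
seg 2 [48°–117.2°] uniform, h=9: full span → s += 9 → s = 9.0000
seg 3 [117.2°–149.6°] simple-harmonic, h=-7: θ=124.2° here. β=7, B=32.4. -7/2·(1 − cos(π·0.2160)) = -0.7757 → s = 8.2243
radial distance = base radius + s = 22 + 8.2243 = 30.2243

30.2243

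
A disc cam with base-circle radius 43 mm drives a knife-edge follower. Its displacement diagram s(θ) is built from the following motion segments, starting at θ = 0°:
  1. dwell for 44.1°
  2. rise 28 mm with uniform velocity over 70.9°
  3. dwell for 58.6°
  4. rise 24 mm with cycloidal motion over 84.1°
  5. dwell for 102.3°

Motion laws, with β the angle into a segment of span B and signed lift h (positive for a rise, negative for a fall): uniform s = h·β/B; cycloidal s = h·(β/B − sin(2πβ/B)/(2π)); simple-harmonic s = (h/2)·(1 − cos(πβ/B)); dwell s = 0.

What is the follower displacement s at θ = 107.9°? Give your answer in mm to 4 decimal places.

seg 1 [0°–44.1°] dwell: s stays 0.0000
seg 2 [44.1°–115°] uniform, h=28: θ=107.9° here. β=63.8, B=70.9. 28·63.8/70.9 = 25.1961 → s = 25.1961

25.1961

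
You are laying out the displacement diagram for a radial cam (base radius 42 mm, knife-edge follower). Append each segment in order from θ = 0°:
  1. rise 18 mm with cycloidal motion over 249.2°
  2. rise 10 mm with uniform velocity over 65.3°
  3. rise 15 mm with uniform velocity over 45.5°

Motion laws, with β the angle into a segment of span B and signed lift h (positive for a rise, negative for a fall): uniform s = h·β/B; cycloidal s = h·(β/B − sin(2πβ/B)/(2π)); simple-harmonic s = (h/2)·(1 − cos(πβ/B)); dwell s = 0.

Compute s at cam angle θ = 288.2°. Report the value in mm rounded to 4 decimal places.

seg 1 [0°–249.2°] cycloidal, h=18: full span → s += 18 → s = 18.0000
seg 2 [249.2°–314.5°] uniform, h=10: θ=288.2° here. β=39, B=65.3. 10·39/65.3 = 5.9724 → s = 23.9724

23.9724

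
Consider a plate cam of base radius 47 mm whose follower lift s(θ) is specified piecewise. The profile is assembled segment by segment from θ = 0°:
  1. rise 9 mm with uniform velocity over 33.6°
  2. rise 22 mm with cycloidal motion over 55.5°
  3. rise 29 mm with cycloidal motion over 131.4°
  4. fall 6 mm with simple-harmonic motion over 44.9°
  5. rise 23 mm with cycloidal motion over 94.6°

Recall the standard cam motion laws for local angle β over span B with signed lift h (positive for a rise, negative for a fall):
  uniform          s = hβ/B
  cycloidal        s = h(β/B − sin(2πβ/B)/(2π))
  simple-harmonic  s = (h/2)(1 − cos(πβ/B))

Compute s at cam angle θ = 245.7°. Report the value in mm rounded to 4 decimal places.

seg 1 [0°–33.6°] uniform, h=9: full span → s += 9 → s = 9.0000
seg 2 [33.6°–89.1°] cycloidal, h=22: full span → s += 22 → s = 31.0000
seg 3 [89.1°–220.5°] cycloidal, h=29: full span → s += 29 → s = 60.0000
seg 4 [220.5°–265.4°] simple-harmonic, h=-6: θ=245.7° here. β=25.2, B=44.9. -6/2·(1 − cos(π·0.5612)) = -3.5737 → s = 56.4263

56.4263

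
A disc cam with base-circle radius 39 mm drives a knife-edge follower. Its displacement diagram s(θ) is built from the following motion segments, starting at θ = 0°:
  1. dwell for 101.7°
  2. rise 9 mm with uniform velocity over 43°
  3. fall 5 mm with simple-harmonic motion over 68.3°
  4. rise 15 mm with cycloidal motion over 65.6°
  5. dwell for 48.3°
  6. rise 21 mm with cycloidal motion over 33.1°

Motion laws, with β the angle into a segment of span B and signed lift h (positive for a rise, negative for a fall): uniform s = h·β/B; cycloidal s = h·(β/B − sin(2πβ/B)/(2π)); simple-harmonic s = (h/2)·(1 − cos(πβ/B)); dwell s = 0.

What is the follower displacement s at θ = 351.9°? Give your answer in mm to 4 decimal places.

seg 1 [0°–101.7°] dwell: s stays 0.0000
seg 2 [101.7°–144.7°] uniform, h=9: full span → s += 9 → s = 9.0000
seg 3 [144.7°–213°] simple-harmonic, h=-5: full span → s += -5 → s = 4.0000
seg 4 [213°–278.6°] cycloidal, h=15: full span → s += 15 → s = 19.0000
seg 5 [278.6°–326.9°] dwell: s stays 19.0000
seg 6 [326.9°–360°] cycloidal, h=21: θ=351.9° here. β=25, B=33.1. 21·(0.7553 − sin(2π·0.7553)/(2π)) = 19.2014 → s = 38.2014

38.2014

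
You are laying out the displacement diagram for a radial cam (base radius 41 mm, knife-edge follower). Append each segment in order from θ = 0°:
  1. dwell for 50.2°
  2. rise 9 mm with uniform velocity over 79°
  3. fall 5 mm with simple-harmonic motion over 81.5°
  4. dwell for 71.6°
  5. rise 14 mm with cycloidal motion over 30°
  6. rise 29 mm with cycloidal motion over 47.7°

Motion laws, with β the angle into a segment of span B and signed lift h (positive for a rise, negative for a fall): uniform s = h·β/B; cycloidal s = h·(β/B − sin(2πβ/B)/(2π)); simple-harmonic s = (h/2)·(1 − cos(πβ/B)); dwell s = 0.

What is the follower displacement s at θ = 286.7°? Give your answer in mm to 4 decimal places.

seg 1 [0°–50.2°] dwell: s stays 0.0000
seg 2 [50.2°–129.2°] uniform, h=9: full span → s += 9 → s = 9.0000
seg 3 [129.2°–210.7°] simple-harmonic, h=-5: full span → s += -5 → s = 4.0000
seg 4 [210.7°–282.3°] dwell: s stays 4.0000
seg 5 [282.3°–312.3°] cycloidal, h=14: θ=286.7° here. β=4.4, B=30. 14·(0.1467 − sin(2π·0.1467)/(2π)) = 0.2785 → s = 4.2785

4.2785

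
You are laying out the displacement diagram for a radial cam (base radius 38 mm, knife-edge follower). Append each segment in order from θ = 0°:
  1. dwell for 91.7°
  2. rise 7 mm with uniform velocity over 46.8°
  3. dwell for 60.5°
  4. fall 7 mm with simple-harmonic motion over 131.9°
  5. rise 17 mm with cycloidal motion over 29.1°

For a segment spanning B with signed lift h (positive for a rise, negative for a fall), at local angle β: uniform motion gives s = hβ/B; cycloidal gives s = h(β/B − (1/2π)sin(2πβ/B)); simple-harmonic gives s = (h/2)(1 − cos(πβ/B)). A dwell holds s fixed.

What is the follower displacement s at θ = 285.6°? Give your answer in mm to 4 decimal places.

seg 1 [0°–91.7°] dwell: s stays 0.0000
seg 2 [91.7°–138.5°] uniform, h=7: full span → s += 7 → s = 7.0000
seg 3 [138.5°–199°] dwell: s stays 7.0000
seg 4 [199°–330.9°] simple-harmonic, h=-7: θ=285.6° here. β=86.6, B=131.9. -7/2·(1 − cos(π·0.6566)) = -5.1529 → s = 1.8471

1.8471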